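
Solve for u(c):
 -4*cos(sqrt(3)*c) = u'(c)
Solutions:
 u(c) = C1 - 4*sqrt(3)*sin(sqrt(3)*c)/3


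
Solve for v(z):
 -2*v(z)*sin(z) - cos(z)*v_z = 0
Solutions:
 v(z) = C1*cos(z)^2


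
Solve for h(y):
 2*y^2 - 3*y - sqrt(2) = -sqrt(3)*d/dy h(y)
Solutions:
 h(y) = C1 - 2*sqrt(3)*y^3/9 + sqrt(3)*y^2/2 + sqrt(6)*y/3


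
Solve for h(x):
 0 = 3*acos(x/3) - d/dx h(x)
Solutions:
 h(x) = C1 + 3*x*acos(x/3) - 3*sqrt(9 - x^2)


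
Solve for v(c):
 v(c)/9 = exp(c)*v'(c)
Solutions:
 v(c) = C1*exp(-exp(-c)/9)


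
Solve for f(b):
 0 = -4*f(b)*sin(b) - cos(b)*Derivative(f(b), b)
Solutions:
 f(b) = C1*cos(b)^4


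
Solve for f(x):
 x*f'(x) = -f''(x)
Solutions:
 f(x) = C1 + C2*erf(sqrt(2)*x/2)


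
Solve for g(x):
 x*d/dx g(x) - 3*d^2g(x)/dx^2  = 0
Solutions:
 g(x) = C1 + C2*erfi(sqrt(6)*x/6)


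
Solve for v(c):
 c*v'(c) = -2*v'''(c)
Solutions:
 v(c) = C1 + Integral(C2*airyai(-2^(2/3)*c/2) + C3*airybi(-2^(2/3)*c/2), c)


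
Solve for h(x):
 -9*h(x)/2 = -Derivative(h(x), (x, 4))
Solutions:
 h(x) = C1*exp(-2^(3/4)*sqrt(3)*x/2) + C2*exp(2^(3/4)*sqrt(3)*x/2) + C3*sin(2^(3/4)*sqrt(3)*x/2) + C4*cos(2^(3/4)*sqrt(3)*x/2)


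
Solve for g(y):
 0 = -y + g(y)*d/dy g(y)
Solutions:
 g(y) = -sqrt(C1 + y^2)
 g(y) = sqrt(C1 + y^2)


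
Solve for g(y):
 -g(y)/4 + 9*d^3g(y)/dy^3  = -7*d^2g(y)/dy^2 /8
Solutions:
 g(y) = C1*exp(-y*(49/(216*sqrt(417846) + 139625)^(1/3) + 14 + (216*sqrt(417846) + 139625)^(1/3))/432)*sin(sqrt(3)*y*(-(216*sqrt(417846) + 139625)^(1/3) + 49/(216*sqrt(417846) + 139625)^(1/3))/432) + C2*exp(-y*(49/(216*sqrt(417846) + 139625)^(1/3) + 14 + (216*sqrt(417846) + 139625)^(1/3))/432)*cos(sqrt(3)*y*(-(216*sqrt(417846) + 139625)^(1/3) + 49/(216*sqrt(417846) + 139625)^(1/3))/432) + C3*exp(y*(-7 + 49/(216*sqrt(417846) + 139625)^(1/3) + (216*sqrt(417846) + 139625)^(1/3))/216)


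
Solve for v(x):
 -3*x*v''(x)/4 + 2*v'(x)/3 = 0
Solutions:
 v(x) = C1 + C2*x^(17/9)


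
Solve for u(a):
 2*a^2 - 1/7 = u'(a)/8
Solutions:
 u(a) = C1 + 16*a^3/3 - 8*a/7


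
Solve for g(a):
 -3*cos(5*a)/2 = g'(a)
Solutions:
 g(a) = C1 - 3*sin(5*a)/10


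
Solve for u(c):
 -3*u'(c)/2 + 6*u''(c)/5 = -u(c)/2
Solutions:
 u(c) = (C1*sin(sqrt(15)*c/24) + C2*cos(sqrt(15)*c/24))*exp(5*c/8)


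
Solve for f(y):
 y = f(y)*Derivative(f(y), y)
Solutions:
 f(y) = -sqrt(C1 + y^2)
 f(y) = sqrt(C1 + y^2)


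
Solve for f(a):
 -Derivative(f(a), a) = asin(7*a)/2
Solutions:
 f(a) = C1 - a*asin(7*a)/2 - sqrt(1 - 49*a^2)/14


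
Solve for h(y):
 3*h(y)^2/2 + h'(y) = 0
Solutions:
 h(y) = 2/(C1 + 3*y)


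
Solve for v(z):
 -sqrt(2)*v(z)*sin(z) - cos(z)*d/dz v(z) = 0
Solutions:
 v(z) = C1*cos(z)^(sqrt(2))


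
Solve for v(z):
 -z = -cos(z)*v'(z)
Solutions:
 v(z) = C1 + Integral(z/cos(z), z)


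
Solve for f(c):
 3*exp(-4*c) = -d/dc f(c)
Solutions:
 f(c) = C1 + 3*exp(-4*c)/4


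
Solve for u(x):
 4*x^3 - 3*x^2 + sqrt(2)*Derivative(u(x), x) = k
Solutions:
 u(x) = C1 + sqrt(2)*k*x/2 - sqrt(2)*x^4/2 + sqrt(2)*x^3/2


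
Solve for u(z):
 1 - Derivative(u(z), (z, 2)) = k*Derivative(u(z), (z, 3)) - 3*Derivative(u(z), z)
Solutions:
 u(z) = C1 + C2*exp(z*(sqrt(12*k + 1) - 1)/(2*k)) + C3*exp(-z*(sqrt(12*k + 1) + 1)/(2*k)) - z/3


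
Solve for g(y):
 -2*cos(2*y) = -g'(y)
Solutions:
 g(y) = C1 + sin(2*y)


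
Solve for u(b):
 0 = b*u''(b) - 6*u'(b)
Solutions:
 u(b) = C1 + C2*b^7


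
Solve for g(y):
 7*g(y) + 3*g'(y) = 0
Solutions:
 g(y) = C1*exp(-7*y/3)


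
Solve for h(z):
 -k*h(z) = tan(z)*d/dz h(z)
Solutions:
 h(z) = C1*exp(-k*log(sin(z)))


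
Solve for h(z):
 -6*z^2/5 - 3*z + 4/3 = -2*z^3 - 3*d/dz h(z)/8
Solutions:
 h(z) = C1 - 4*z^4/3 + 16*z^3/15 + 4*z^2 - 32*z/9


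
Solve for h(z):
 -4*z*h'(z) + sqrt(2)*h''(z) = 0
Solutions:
 h(z) = C1 + C2*erfi(2^(1/4)*z)


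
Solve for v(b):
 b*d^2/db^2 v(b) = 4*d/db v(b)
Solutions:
 v(b) = C1 + C2*b^5


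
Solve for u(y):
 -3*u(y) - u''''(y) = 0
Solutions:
 u(y) = (C1*sin(sqrt(2)*3^(1/4)*y/2) + C2*cos(sqrt(2)*3^(1/4)*y/2))*exp(-sqrt(2)*3^(1/4)*y/2) + (C3*sin(sqrt(2)*3^(1/4)*y/2) + C4*cos(sqrt(2)*3^(1/4)*y/2))*exp(sqrt(2)*3^(1/4)*y/2)


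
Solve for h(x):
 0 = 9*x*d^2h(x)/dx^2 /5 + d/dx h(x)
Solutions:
 h(x) = C1 + C2*x^(4/9)


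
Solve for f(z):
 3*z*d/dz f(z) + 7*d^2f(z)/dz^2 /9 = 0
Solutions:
 f(z) = C1 + C2*erf(3*sqrt(42)*z/14)


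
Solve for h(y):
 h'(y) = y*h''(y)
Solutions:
 h(y) = C1 + C2*y^2


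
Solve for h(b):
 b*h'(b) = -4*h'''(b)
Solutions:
 h(b) = C1 + Integral(C2*airyai(-2^(1/3)*b/2) + C3*airybi(-2^(1/3)*b/2), b)


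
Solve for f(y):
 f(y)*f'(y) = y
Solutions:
 f(y) = -sqrt(C1 + y^2)
 f(y) = sqrt(C1 + y^2)


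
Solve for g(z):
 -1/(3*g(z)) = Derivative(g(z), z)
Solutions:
 g(z) = -sqrt(C1 - 6*z)/3
 g(z) = sqrt(C1 - 6*z)/3


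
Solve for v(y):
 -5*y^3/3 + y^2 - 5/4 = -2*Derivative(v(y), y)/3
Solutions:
 v(y) = C1 + 5*y^4/8 - y^3/2 + 15*y/8


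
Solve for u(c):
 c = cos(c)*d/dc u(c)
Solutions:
 u(c) = C1 + Integral(c/cos(c), c)


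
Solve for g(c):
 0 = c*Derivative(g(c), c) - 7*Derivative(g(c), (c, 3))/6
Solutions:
 g(c) = C1 + Integral(C2*airyai(6^(1/3)*7^(2/3)*c/7) + C3*airybi(6^(1/3)*7^(2/3)*c/7), c)


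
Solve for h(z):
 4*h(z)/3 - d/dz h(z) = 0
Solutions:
 h(z) = C1*exp(4*z/3)


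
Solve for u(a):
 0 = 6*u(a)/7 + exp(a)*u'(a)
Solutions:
 u(a) = C1*exp(6*exp(-a)/7)


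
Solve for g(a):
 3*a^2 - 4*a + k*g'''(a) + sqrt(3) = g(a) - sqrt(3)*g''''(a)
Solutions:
 g(a) = C1*exp(a*(-sqrt(3)*k - sqrt(3)*sqrt(k^2 + 2*2^(2/3)*3^(1/6)*(-3*k^2 + sqrt(9*k^4 + 256*sqrt(3)))^(1/3) - 16*6^(1/3)/(-3*k^2 + sqrt(9*k^4 + 256*sqrt(3)))^(1/3)) + sqrt(6)*sqrt(k^3/sqrt(k^2 + 2*2^(2/3)*3^(1/6)*(-3*k^2 + sqrt(9*k^4 + 256*sqrt(3)))^(1/3) - 16*6^(1/3)/(-3*k^2 + sqrt(9*k^4 + 256*sqrt(3)))^(1/3)) + k^2 - 2^(2/3)*3^(1/6)*(-3*k^2 + sqrt(9*k^4 + 256*sqrt(3)))^(1/3) + 8*6^(1/3)/(-3*k^2 + sqrt(9*k^4 + 256*sqrt(3)))^(1/3)))/12) + C2*exp(a*(-sqrt(3)*k + sqrt(3)*sqrt(k^2 + 2*2^(2/3)*3^(1/6)*(-3*k^2 + sqrt(9*k^4 + 256*sqrt(3)))^(1/3) - 16*6^(1/3)/(-3*k^2 + sqrt(9*k^4 + 256*sqrt(3)))^(1/3)) - sqrt(6)*sqrt(-k^3/sqrt(k^2 + 2*2^(2/3)*3^(1/6)*(-3*k^2 + sqrt(9*k^4 + 256*sqrt(3)))^(1/3) - 16*6^(1/3)/(-3*k^2 + sqrt(9*k^4 + 256*sqrt(3)))^(1/3)) + k^2 - 2^(2/3)*3^(1/6)*(-3*k^2 + sqrt(9*k^4 + 256*sqrt(3)))^(1/3) + 8*6^(1/3)/(-3*k^2 + sqrt(9*k^4 + 256*sqrt(3)))^(1/3)))/12) + C3*exp(a*(-sqrt(3)*k + sqrt(3)*sqrt(k^2 + 2*2^(2/3)*3^(1/6)*(-3*k^2 + sqrt(9*k^4 + 256*sqrt(3)))^(1/3) - 16*6^(1/3)/(-3*k^2 + sqrt(9*k^4 + 256*sqrt(3)))^(1/3)) + sqrt(6)*sqrt(-k^3/sqrt(k^2 + 2*2^(2/3)*3^(1/6)*(-3*k^2 + sqrt(9*k^4 + 256*sqrt(3)))^(1/3) - 16*6^(1/3)/(-3*k^2 + sqrt(9*k^4 + 256*sqrt(3)))^(1/3)) + k^2 - 2^(2/3)*3^(1/6)*(-3*k^2 + sqrt(9*k^4 + 256*sqrt(3)))^(1/3) + 8*6^(1/3)/(-3*k^2 + sqrt(9*k^4 + 256*sqrt(3)))^(1/3)))/12) + C4*exp(-a*(sqrt(3)*k + sqrt(3)*sqrt(k^2 + 2*2^(2/3)*3^(1/6)*(-3*k^2 + sqrt(9*k^4 + 256*sqrt(3)))^(1/3) - 16*6^(1/3)/(-3*k^2 + sqrt(9*k^4 + 256*sqrt(3)))^(1/3)) + sqrt(6)*sqrt(k^3/sqrt(k^2 + 2*2^(2/3)*3^(1/6)*(-3*k^2 + sqrt(9*k^4 + 256*sqrt(3)))^(1/3) - 16*6^(1/3)/(-3*k^2 + sqrt(9*k^4 + 256*sqrt(3)))^(1/3)) + k^2 - 2^(2/3)*3^(1/6)*(-3*k^2 + sqrt(9*k^4 + 256*sqrt(3)))^(1/3) + 8*6^(1/3)/(-3*k^2 + sqrt(9*k^4 + 256*sqrt(3)))^(1/3)))/12) + 3*a^2 - 4*a + sqrt(3)


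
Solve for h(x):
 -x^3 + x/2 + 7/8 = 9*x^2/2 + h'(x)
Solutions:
 h(x) = C1 - x^4/4 - 3*x^3/2 + x^2/4 + 7*x/8


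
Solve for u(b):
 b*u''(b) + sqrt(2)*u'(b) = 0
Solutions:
 u(b) = C1 + C2*b^(1 - sqrt(2))


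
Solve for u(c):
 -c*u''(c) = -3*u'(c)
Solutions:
 u(c) = C1 + C2*c^4


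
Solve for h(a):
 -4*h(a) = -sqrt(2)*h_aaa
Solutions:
 h(a) = C3*exp(sqrt(2)*a) + (C1*sin(sqrt(6)*a/2) + C2*cos(sqrt(6)*a/2))*exp(-sqrt(2)*a/2)


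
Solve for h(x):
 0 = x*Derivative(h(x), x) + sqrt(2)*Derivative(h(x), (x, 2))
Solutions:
 h(x) = C1 + C2*erf(2^(1/4)*x/2)


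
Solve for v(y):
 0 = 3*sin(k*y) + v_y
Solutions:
 v(y) = C1 + 3*cos(k*y)/k


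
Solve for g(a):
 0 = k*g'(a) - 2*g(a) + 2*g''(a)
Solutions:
 g(a) = C1*exp(a*(-k + sqrt(k^2 + 16))/4) + C2*exp(-a*(k + sqrt(k^2 + 16))/4)


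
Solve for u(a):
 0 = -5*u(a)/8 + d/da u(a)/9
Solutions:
 u(a) = C1*exp(45*a/8)


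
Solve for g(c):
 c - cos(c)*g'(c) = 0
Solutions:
 g(c) = C1 + Integral(c/cos(c), c)


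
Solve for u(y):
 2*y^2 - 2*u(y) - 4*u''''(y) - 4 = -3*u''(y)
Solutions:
 u(y) = y^2 + (C1*sin(2^(3/4)*y*sin(atan(sqrt(23)/3)/2)/2) + C2*cos(2^(3/4)*y*sin(atan(sqrt(23)/3)/2)/2))*exp(-2^(3/4)*y*cos(atan(sqrt(23)/3)/2)/2) + (C3*sin(2^(3/4)*y*sin(atan(sqrt(23)/3)/2)/2) + C4*cos(2^(3/4)*y*sin(atan(sqrt(23)/3)/2)/2))*exp(2^(3/4)*y*cos(atan(sqrt(23)/3)/2)/2) + 1


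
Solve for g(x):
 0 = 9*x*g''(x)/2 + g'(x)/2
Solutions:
 g(x) = C1 + C2*x^(8/9)


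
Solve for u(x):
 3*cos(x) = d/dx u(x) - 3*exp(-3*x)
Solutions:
 u(x) = C1 + 3*sin(x) - exp(-3*x)


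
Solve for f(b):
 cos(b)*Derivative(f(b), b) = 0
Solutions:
 f(b) = C1


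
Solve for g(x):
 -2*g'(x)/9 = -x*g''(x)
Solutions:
 g(x) = C1 + C2*x^(11/9)


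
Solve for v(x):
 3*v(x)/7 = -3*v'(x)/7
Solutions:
 v(x) = C1*exp(-x)


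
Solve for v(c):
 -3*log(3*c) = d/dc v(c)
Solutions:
 v(c) = C1 - 3*c*log(c) - c*log(27) + 3*c


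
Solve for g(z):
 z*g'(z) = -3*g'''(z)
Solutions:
 g(z) = C1 + Integral(C2*airyai(-3^(2/3)*z/3) + C3*airybi(-3^(2/3)*z/3), z)


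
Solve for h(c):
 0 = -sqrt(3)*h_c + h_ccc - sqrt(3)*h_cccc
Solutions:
 h(c) = C1 + C2*exp(c*(2*18^(1/3)/(-2*sqrt(3) + sqrt(-12 + (243 - 2*sqrt(3))^2) + 243)^(1/3) + 4*sqrt(3) + 12^(1/3)*(-2*sqrt(3) + sqrt(-12 + (243 - 2*sqrt(3))^2) + 243)^(1/3))/36)*sin(2^(1/3)*3^(1/6)*c*(-2^(1/3)*3^(2/3)*(-2*sqrt(3) + 9*sqrt(-4/27 + (27 - 2*sqrt(3)/9)^2) + 243)^(1/3) + 6/(-2*sqrt(3) + 9*sqrt(-4/27 + (27 - 2*sqrt(3)/9)^2) + 243)^(1/3))/36) + C3*exp(c*(2*18^(1/3)/(-2*sqrt(3) + sqrt(-12 + (243 - 2*sqrt(3))^2) + 243)^(1/3) + 4*sqrt(3) + 12^(1/3)*(-2*sqrt(3) + sqrt(-12 + (243 - 2*sqrt(3))^2) + 243)^(1/3))/36)*cos(2^(1/3)*3^(1/6)*c*(-2^(1/3)*3^(2/3)*(-2*sqrt(3) + 9*sqrt(-4/27 + (27 - 2*sqrt(3)/9)^2) + 243)^(1/3) + 6/(-2*sqrt(3) + 9*sqrt(-4/27 + (27 - 2*sqrt(3)/9)^2) + 243)^(1/3))/36) + C4*exp(c*(-12^(1/3)*(-2*sqrt(3) + sqrt(-12 + (243 - 2*sqrt(3))^2) + 243)^(1/3) - 2*18^(1/3)/(-2*sqrt(3) + sqrt(-12 + (243 - 2*sqrt(3))^2) + 243)^(1/3) + 2*sqrt(3))/18)


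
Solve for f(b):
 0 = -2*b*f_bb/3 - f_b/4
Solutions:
 f(b) = C1 + C2*b^(5/8)


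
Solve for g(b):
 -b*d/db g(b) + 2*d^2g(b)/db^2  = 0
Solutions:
 g(b) = C1 + C2*erfi(b/2)


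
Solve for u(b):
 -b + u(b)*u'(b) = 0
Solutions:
 u(b) = -sqrt(C1 + b^2)
 u(b) = sqrt(C1 + b^2)


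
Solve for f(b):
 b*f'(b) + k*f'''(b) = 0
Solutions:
 f(b) = C1 + Integral(C2*airyai(b*(-1/k)^(1/3)) + C3*airybi(b*(-1/k)^(1/3)), b)


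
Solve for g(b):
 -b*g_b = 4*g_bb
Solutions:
 g(b) = C1 + C2*erf(sqrt(2)*b/4)


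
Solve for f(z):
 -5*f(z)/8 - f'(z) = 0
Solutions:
 f(z) = C1*exp(-5*z/8)


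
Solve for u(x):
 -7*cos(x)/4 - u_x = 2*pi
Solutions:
 u(x) = C1 - 2*pi*x - 7*sin(x)/4


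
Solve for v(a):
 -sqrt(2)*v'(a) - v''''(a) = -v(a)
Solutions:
 v(a) = (C1/exp(sqrt(2)*a*sqrt(-2*(1 + sqrt(273)/9)^(1/3) + 8/(3*(1 + sqrt(273)/9)^(1/3)) + 8/sqrt(-8/(3*(1 + sqrt(273)/9)^(1/3)) + 2*(1 + sqrt(273)/9)^(1/3))))^(1/4) + C2*exp(sqrt(2)*a*sqrt(-2*(1 + sqrt(273)/9)^(1/3) + 8/(3*(1 + sqrt(273)/9)^(1/3)) + 8/sqrt(-8/(3*(1 + sqrt(273)/9)^(1/3)) + 2*(1 + sqrt(273)/9)^(1/3))))^(1/4))*exp(-sqrt(2)*a*sqrt(-8/(3*(1 + sqrt(273)/9)^(1/3)) + 2*(1 + sqrt(273)/9)^(1/3))/4) + (C3*sin(sqrt(2)*a*sqrt(-8/(3*(1 + sqrt(273)/9)^(1/3)) + 2*(1 + sqrt(273)/9)^(1/3) + 8/sqrt(-8/(3*(1 + sqrt(273)/9)^(1/3)) + 2*(1 + sqrt(273)/9)^(1/3)))/4) + C4*cos(sqrt(2)*a*sqrt(-8/(3*(1 + sqrt(273)/9)^(1/3)) + 2*(1 + sqrt(273)/9)^(1/3) + 8/sqrt(-8/(3*(1 + sqrt(273)/9)^(1/3)) + 2*(1 + sqrt(273)/9)^(1/3)))/4))*exp(sqrt(2)*a*sqrt(-8/(3*(1 + sqrt(273)/9)^(1/3)) + 2*(1 + sqrt(273)/9)^(1/3))/4)


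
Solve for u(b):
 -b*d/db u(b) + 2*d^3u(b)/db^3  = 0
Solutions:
 u(b) = C1 + Integral(C2*airyai(2^(2/3)*b/2) + C3*airybi(2^(2/3)*b/2), b)


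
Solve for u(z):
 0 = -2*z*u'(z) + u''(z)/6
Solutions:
 u(z) = C1 + C2*erfi(sqrt(6)*z)


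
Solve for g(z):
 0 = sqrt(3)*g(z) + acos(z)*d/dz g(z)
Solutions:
 g(z) = C1*exp(-sqrt(3)*Integral(1/acos(z), z))


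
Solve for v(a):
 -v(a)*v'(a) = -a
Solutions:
 v(a) = -sqrt(C1 + a^2)
 v(a) = sqrt(C1 + a^2)


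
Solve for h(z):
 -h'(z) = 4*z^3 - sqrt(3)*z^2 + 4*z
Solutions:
 h(z) = C1 - z^4 + sqrt(3)*z^3/3 - 2*z^2


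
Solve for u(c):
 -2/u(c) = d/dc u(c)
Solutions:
 u(c) = -sqrt(C1 - 4*c)
 u(c) = sqrt(C1 - 4*c)


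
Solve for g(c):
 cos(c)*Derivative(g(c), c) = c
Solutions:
 g(c) = C1 + Integral(c/cos(c), c)


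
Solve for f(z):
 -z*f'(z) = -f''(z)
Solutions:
 f(z) = C1 + C2*erfi(sqrt(2)*z/2)


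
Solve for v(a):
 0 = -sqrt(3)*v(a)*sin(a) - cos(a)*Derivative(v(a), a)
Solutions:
 v(a) = C1*cos(a)^(sqrt(3))


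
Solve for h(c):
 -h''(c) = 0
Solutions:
 h(c) = C1 + C2*c


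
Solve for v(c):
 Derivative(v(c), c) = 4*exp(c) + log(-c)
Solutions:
 v(c) = C1 + c*log(-c) - c + 4*exp(c)


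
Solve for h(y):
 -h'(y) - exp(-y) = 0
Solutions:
 h(y) = C1 + exp(-y)


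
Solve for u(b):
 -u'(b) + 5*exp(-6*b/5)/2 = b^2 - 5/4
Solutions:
 u(b) = C1 - b^3/3 + 5*b/4 - 25*exp(-6*b/5)/12


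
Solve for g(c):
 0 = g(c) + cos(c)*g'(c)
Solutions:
 g(c) = C1*sqrt(sin(c) - 1)/sqrt(sin(c) + 1)


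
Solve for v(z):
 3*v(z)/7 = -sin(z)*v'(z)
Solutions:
 v(z) = C1*(cos(z) + 1)^(3/14)/(cos(z) - 1)^(3/14)


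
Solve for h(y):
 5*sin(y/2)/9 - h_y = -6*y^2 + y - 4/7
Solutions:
 h(y) = C1 + 2*y^3 - y^2/2 + 4*y/7 - 10*cos(y/2)/9


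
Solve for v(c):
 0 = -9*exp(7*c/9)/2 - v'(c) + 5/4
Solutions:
 v(c) = C1 + 5*c/4 - 81*exp(7*c/9)/14


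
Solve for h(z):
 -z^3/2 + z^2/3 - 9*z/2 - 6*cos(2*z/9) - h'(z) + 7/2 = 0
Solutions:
 h(z) = C1 - z^4/8 + z^3/9 - 9*z^2/4 + 7*z/2 - 27*sin(2*z/9)


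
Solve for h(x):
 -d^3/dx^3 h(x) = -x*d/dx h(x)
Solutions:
 h(x) = C1 + Integral(C2*airyai(x) + C3*airybi(x), x)


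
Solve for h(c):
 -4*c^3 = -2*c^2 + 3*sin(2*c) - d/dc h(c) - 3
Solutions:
 h(c) = C1 + c^4 - 2*c^3/3 - 3*c - 3*cos(2*c)/2


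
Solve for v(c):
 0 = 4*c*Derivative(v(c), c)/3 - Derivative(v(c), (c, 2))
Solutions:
 v(c) = C1 + C2*erfi(sqrt(6)*c/3)


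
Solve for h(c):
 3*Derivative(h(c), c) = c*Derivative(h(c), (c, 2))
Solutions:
 h(c) = C1 + C2*c^4


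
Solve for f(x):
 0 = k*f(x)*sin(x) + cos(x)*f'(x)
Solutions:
 f(x) = C1*exp(k*log(cos(x)))


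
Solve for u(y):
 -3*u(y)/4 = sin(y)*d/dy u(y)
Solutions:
 u(y) = C1*(cos(y) + 1)^(3/8)/(cos(y) - 1)^(3/8)


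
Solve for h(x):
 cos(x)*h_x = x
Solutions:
 h(x) = C1 + Integral(x/cos(x), x)


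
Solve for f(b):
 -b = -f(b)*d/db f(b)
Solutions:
 f(b) = -sqrt(C1 + b^2)
 f(b) = sqrt(C1 + b^2)


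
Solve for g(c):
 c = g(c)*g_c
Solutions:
 g(c) = -sqrt(C1 + c^2)
 g(c) = sqrt(C1 + c^2)


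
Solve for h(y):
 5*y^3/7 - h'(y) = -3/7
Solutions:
 h(y) = C1 + 5*y^4/28 + 3*y/7


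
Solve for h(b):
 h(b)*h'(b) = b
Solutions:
 h(b) = -sqrt(C1 + b^2)
 h(b) = sqrt(C1 + b^2)


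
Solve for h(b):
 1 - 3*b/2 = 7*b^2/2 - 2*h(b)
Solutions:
 h(b) = 7*b^2/4 + 3*b/4 - 1/2


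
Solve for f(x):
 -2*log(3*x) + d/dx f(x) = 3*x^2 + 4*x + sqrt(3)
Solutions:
 f(x) = C1 + x^3 + 2*x^2 + 2*x*log(x) - 2*x + sqrt(3)*x + x*log(9)


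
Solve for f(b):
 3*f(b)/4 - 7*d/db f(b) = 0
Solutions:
 f(b) = C1*exp(3*b/28)


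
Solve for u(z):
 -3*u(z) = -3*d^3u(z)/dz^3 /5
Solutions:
 u(z) = C3*exp(5^(1/3)*z) + (C1*sin(sqrt(3)*5^(1/3)*z/2) + C2*cos(sqrt(3)*5^(1/3)*z/2))*exp(-5^(1/3)*z/2)


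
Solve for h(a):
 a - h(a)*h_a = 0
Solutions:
 h(a) = -sqrt(C1 + a^2)
 h(a) = sqrt(C1 + a^2)


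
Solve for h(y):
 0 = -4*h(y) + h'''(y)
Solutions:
 h(y) = C3*exp(2^(2/3)*y) + (C1*sin(2^(2/3)*sqrt(3)*y/2) + C2*cos(2^(2/3)*sqrt(3)*y/2))*exp(-2^(2/3)*y/2)


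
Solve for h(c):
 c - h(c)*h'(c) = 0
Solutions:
 h(c) = -sqrt(C1 + c^2)
 h(c) = sqrt(C1 + c^2)


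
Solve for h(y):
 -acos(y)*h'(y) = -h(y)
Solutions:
 h(y) = C1*exp(Integral(1/acos(y), y))


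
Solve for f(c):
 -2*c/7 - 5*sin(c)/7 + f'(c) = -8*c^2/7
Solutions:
 f(c) = C1 - 8*c^3/21 + c^2/7 - 5*cos(c)/7


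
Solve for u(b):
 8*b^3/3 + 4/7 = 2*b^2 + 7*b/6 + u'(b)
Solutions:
 u(b) = C1 + 2*b^4/3 - 2*b^3/3 - 7*b^2/12 + 4*b/7


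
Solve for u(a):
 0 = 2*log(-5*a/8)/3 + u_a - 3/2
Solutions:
 u(a) = C1 - 2*a*log(-a)/3 + a*(-2*log(5)/3 + 2*log(2) + 13/6)


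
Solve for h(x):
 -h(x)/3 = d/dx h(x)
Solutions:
 h(x) = C1*exp(-x/3)


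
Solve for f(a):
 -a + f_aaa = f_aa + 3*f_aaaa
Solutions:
 f(a) = C1 + C2*a - a^3/6 - a^2/2 + (C3*sin(sqrt(11)*a/6) + C4*cos(sqrt(11)*a/6))*exp(a/6)


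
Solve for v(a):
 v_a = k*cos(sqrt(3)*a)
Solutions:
 v(a) = C1 + sqrt(3)*k*sin(sqrt(3)*a)/3


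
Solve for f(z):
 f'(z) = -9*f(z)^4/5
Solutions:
 f(z) = 5^(1/3)*(1/(C1 + 27*z))^(1/3)
 f(z) = 5^(1/3)*(-3^(2/3) - 3*3^(1/6)*I)*(1/(C1 + 9*z))^(1/3)/6
 f(z) = 5^(1/3)*(-3^(2/3) + 3*3^(1/6)*I)*(1/(C1 + 9*z))^(1/3)/6


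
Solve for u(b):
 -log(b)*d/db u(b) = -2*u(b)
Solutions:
 u(b) = C1*exp(2*li(b))


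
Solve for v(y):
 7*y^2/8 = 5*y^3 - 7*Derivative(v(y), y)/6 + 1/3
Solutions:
 v(y) = C1 + 15*y^4/14 - y^3/4 + 2*y/7


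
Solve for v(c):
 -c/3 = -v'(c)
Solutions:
 v(c) = C1 + c^2/6


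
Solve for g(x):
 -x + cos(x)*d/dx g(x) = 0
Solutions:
 g(x) = C1 + Integral(x/cos(x), x)


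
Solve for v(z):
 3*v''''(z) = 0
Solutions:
 v(z) = C1 + C2*z + C3*z^2 + C4*z^3


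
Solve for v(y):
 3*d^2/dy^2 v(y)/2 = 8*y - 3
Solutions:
 v(y) = C1 + C2*y + 8*y^3/9 - y^2


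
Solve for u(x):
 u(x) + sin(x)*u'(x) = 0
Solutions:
 u(x) = C1*sqrt(cos(x) + 1)/sqrt(cos(x) - 1)


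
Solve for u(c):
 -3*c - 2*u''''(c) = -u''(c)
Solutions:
 u(c) = C1 + C2*c + C3*exp(-sqrt(2)*c/2) + C4*exp(sqrt(2)*c/2) + c^3/2


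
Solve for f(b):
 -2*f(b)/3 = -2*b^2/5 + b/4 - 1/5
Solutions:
 f(b) = 3*b^2/5 - 3*b/8 + 3/10


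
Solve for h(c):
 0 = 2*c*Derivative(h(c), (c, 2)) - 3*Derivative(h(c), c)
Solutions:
 h(c) = C1 + C2*c^(5/2)


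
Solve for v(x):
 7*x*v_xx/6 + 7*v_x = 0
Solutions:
 v(x) = C1 + C2/x^5


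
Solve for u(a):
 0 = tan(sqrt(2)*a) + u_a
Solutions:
 u(a) = C1 + sqrt(2)*log(cos(sqrt(2)*a))/2


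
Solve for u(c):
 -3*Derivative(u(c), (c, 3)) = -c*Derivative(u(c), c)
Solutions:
 u(c) = C1 + Integral(C2*airyai(3^(2/3)*c/3) + C3*airybi(3^(2/3)*c/3), c)


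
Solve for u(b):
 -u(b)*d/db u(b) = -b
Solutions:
 u(b) = -sqrt(C1 + b^2)
 u(b) = sqrt(C1 + b^2)


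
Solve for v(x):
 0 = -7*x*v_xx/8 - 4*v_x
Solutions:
 v(x) = C1 + C2/x^(25/7)


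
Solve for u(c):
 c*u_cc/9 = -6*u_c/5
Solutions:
 u(c) = C1 + C2/c^(49/5)


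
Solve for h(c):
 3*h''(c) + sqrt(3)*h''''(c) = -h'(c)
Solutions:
 h(c) = C1 + C2*exp(c*(-2*2^(1/3)*3^(5/6)/(sqrt(3) + sqrt(3 + 4*sqrt(3)))^(1/3) + 6^(2/3)*(sqrt(3) + sqrt(3 + 4*sqrt(3)))^(1/3))/12)*sin(c*(2*6^(1/3)/(sqrt(3) + sqrt(3 + 4*sqrt(3)))^(1/3) + 2^(2/3)*3^(1/6)*(sqrt(3) + sqrt(3 + 4*sqrt(3)))^(1/3))/4) + C3*exp(c*(-2*2^(1/3)*3^(5/6)/(sqrt(3) + sqrt(3 + 4*sqrt(3)))^(1/3) + 6^(2/3)*(sqrt(3) + sqrt(3 + 4*sqrt(3)))^(1/3))/12)*cos(c*(2*6^(1/3)/(sqrt(3) + sqrt(3 + 4*sqrt(3)))^(1/3) + 2^(2/3)*3^(1/6)*(sqrt(3) + sqrt(3 + 4*sqrt(3)))^(1/3))/4) + C4*exp(-c*(-2*2^(1/3)*3^(5/6)/(sqrt(3) + sqrt(3 + 4*sqrt(3)))^(1/3) + 6^(2/3)*(sqrt(3) + sqrt(3 + 4*sqrt(3)))^(1/3))/6)


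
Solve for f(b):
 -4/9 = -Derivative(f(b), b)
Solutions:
 f(b) = C1 + 4*b/9


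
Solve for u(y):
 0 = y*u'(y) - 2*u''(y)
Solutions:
 u(y) = C1 + C2*erfi(y/2)


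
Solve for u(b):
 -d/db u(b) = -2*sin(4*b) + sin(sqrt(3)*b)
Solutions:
 u(b) = C1 - cos(4*b)/2 + sqrt(3)*cos(sqrt(3)*b)/3


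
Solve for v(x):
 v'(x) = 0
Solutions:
 v(x) = C1


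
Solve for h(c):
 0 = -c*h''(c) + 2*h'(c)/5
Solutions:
 h(c) = C1 + C2*c^(7/5)


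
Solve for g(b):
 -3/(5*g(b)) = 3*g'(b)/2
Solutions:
 g(b) = -sqrt(C1 - 20*b)/5
 g(b) = sqrt(C1 - 20*b)/5


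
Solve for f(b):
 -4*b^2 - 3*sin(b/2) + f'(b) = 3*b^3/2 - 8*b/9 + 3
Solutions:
 f(b) = C1 + 3*b^4/8 + 4*b^3/3 - 4*b^2/9 + 3*b - 6*cos(b/2)


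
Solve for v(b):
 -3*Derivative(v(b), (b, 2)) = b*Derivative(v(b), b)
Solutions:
 v(b) = C1 + C2*erf(sqrt(6)*b/6)


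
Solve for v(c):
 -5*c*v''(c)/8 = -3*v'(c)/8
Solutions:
 v(c) = C1 + C2*c^(8/5)


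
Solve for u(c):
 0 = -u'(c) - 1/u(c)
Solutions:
 u(c) = -sqrt(C1 - 2*c)
 u(c) = sqrt(C1 - 2*c)


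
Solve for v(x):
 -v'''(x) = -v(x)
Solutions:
 v(x) = C3*exp(x) + (C1*sin(sqrt(3)*x/2) + C2*cos(sqrt(3)*x/2))*exp(-x/2)


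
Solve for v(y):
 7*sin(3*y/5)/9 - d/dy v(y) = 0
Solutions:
 v(y) = C1 - 35*cos(3*y/5)/27


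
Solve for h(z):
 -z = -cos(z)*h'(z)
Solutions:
 h(z) = C1 + Integral(z/cos(z), z)


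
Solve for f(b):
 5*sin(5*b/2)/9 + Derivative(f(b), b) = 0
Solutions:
 f(b) = C1 + 2*cos(5*b/2)/9


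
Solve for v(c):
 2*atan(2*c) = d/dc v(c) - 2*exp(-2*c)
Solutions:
 v(c) = C1 + 2*c*atan(2*c) - log(4*c^2 + 1)/2 - exp(-2*c)


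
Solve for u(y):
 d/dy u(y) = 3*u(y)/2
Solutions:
 u(y) = C1*exp(3*y/2)


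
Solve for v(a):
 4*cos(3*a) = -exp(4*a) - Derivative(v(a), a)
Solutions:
 v(a) = C1 - exp(4*a)/4 - 4*sin(3*a)/3


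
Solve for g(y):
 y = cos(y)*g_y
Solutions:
 g(y) = C1 + Integral(y/cos(y), y)


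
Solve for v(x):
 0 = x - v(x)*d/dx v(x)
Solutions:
 v(x) = -sqrt(C1 + x^2)
 v(x) = sqrt(C1 + x^2)


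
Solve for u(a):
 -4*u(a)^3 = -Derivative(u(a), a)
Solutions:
 u(a) = -sqrt(2)*sqrt(-1/(C1 + 4*a))/2
 u(a) = sqrt(2)*sqrt(-1/(C1 + 4*a))/2


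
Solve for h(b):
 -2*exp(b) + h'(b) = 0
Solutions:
 h(b) = C1 + 2*exp(b)


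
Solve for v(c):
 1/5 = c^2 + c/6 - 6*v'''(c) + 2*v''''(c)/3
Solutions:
 v(c) = C1 + C2*c + C3*c^2 + C4*exp(9*c) + c^5/360 + 7*c^4/2592 - 127*c^3/29160


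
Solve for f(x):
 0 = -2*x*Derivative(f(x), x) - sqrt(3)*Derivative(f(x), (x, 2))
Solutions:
 f(x) = C1 + C2*erf(3^(3/4)*x/3)


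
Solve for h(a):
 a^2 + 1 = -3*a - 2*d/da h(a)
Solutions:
 h(a) = C1 - a^3/6 - 3*a^2/4 - a/2


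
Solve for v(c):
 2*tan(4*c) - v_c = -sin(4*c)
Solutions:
 v(c) = C1 - log(cos(4*c))/2 - cos(4*c)/4


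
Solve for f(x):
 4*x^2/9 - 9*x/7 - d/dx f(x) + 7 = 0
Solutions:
 f(x) = C1 + 4*x^3/27 - 9*x^2/14 + 7*x


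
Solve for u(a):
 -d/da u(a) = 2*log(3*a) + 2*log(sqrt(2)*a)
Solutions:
 u(a) = C1 - 4*a*log(a) - a*log(18) + 4*a


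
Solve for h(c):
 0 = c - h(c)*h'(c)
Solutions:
 h(c) = -sqrt(C1 + c^2)
 h(c) = sqrt(C1 + c^2)


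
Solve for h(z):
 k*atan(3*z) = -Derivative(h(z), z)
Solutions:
 h(z) = C1 - k*(z*atan(3*z) - log(9*z^2 + 1)/6)


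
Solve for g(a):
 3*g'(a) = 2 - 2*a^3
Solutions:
 g(a) = C1 - a^4/6 + 2*a/3


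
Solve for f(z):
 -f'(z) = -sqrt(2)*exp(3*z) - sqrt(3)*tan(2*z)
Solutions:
 f(z) = C1 + sqrt(2)*exp(3*z)/3 - sqrt(3)*log(cos(2*z))/2


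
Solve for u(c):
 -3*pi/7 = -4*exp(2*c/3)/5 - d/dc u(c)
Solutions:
 u(c) = C1 + 3*pi*c/7 - 6*exp(2*c/3)/5


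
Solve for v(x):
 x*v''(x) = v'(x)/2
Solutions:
 v(x) = C1 + C2*x^(3/2)


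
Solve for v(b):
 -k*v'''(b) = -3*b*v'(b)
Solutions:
 v(b) = C1 + Integral(C2*airyai(3^(1/3)*b*(1/k)^(1/3)) + C3*airybi(3^(1/3)*b*(1/k)^(1/3)), b)


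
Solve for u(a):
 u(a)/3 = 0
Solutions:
 u(a) = 0


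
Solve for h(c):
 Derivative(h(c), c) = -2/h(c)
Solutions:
 h(c) = -sqrt(C1 - 4*c)
 h(c) = sqrt(C1 - 4*c)


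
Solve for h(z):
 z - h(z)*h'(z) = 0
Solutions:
 h(z) = -sqrt(C1 + z^2)
 h(z) = sqrt(C1 + z^2)


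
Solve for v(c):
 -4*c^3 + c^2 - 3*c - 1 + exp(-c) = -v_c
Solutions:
 v(c) = C1 + c^4 - c^3/3 + 3*c^2/2 + c + exp(-c)


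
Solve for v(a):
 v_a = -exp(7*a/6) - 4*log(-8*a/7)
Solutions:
 v(a) = C1 - 4*a*log(-a) + 4*a*(-3*log(2) + 1 + log(7)) - 6*exp(7*a/6)/7


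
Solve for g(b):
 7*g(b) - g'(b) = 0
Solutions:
 g(b) = C1*exp(7*b)


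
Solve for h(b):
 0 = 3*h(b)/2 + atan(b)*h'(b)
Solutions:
 h(b) = C1*exp(-3*Integral(1/atan(b), b)/2)


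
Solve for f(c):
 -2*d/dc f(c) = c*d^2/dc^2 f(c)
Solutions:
 f(c) = C1 + C2/c


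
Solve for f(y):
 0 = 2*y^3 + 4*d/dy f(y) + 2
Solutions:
 f(y) = C1 - y^4/8 - y/2


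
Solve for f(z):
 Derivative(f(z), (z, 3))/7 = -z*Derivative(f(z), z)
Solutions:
 f(z) = C1 + Integral(C2*airyai(-7^(1/3)*z) + C3*airybi(-7^(1/3)*z), z)


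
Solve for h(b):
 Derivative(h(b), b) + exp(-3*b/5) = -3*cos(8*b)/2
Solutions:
 h(b) = C1 - 3*sin(8*b)/16 + 5*exp(-3*b/5)/3


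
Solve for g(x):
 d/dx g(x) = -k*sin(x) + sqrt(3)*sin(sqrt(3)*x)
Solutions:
 g(x) = C1 + k*cos(x) - cos(sqrt(3)*x)


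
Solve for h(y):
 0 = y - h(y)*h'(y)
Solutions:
 h(y) = -sqrt(C1 + y^2)
 h(y) = sqrt(C1 + y^2)


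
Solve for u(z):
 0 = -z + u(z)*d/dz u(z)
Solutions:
 u(z) = -sqrt(C1 + z^2)
 u(z) = sqrt(C1 + z^2)


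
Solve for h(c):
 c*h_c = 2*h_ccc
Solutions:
 h(c) = C1 + Integral(C2*airyai(2^(2/3)*c/2) + C3*airybi(2^(2/3)*c/2), c)


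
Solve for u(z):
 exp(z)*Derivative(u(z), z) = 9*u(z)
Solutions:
 u(z) = C1*exp(-9*exp(-z))


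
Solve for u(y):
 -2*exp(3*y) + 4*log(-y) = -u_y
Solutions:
 u(y) = C1 - 4*y*log(-y) + 4*y + 2*exp(3*y)/3


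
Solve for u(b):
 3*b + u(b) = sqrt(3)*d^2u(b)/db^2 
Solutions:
 u(b) = C1*exp(-3^(3/4)*b/3) + C2*exp(3^(3/4)*b/3) - 3*b


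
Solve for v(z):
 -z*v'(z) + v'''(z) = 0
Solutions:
 v(z) = C1 + Integral(C2*airyai(z) + C3*airybi(z), z)


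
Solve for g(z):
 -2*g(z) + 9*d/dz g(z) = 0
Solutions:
 g(z) = C1*exp(2*z/9)


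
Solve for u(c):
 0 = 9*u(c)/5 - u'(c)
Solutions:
 u(c) = C1*exp(9*c/5)


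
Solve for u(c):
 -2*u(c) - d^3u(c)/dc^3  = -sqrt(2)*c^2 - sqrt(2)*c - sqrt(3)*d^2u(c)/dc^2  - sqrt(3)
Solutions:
 u(c) = C1*exp(c*(3^(2/3)/(-sqrt(3) + sqrt(-3 + (9 - sqrt(3))^2) + 9)^(1/3) + 2*sqrt(3) + 3^(1/3)*(-sqrt(3) + sqrt(-3 + (9 - sqrt(3))^2) + 9)^(1/3))/6)*sin(3^(1/6)*c*(-3^(2/3)*(-sqrt(3) + sqrt(-3 + (9 - sqrt(3))^2) + 9)^(1/3) + 3/(-sqrt(3) + sqrt(-3 + (9 - sqrt(3))^2) + 9)^(1/3))/6) + C2*exp(c*(3^(2/3)/(-sqrt(3) + sqrt(-3 + (9 - sqrt(3))^2) + 9)^(1/3) + 2*sqrt(3) + 3^(1/3)*(-sqrt(3) + sqrt(-3 + (9 - sqrt(3))^2) + 9)^(1/3))/6)*cos(3^(1/6)*c*(-3^(2/3)*(-sqrt(3) + sqrt(-3 + (9 - sqrt(3))^2) + 9)^(1/3) + 3/(-sqrt(3) + sqrt(-3 + (9 - sqrt(3))^2) + 9)^(1/3))/6) + C3*exp(c*(-3^(1/3)*(-sqrt(3) + sqrt(-3 + (9 - sqrt(3))^2) + 9)^(1/3) - 3^(2/3)/(-sqrt(3) + sqrt(-3 + (9 - sqrt(3))^2) + 9)^(1/3) + sqrt(3))/3) + sqrt(2)*c^2/2 + sqrt(2)*c/2 + sqrt(3)/2 + sqrt(6)/2


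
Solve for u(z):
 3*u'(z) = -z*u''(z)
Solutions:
 u(z) = C1 + C2/z^2


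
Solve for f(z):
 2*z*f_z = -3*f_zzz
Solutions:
 f(z) = C1 + Integral(C2*airyai(-2^(1/3)*3^(2/3)*z/3) + C3*airybi(-2^(1/3)*3^(2/3)*z/3), z)


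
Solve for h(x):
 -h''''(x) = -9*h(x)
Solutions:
 h(x) = C1*exp(-sqrt(3)*x) + C2*exp(sqrt(3)*x) + C3*sin(sqrt(3)*x) + C4*cos(sqrt(3)*x)


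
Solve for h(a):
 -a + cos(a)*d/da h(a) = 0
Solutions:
 h(a) = C1 + Integral(a/cos(a), a)


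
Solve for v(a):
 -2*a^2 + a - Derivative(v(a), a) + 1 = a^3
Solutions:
 v(a) = C1 - a^4/4 - 2*a^3/3 + a^2/2 + a


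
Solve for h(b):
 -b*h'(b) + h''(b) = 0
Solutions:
 h(b) = C1 + C2*erfi(sqrt(2)*b/2)


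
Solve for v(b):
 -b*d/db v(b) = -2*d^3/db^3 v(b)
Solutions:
 v(b) = C1 + Integral(C2*airyai(2^(2/3)*b/2) + C3*airybi(2^(2/3)*b/2), b)


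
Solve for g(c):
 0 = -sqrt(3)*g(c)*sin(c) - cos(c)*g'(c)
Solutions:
 g(c) = C1*cos(c)^(sqrt(3))


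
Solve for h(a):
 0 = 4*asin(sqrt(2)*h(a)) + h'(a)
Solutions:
 Integral(1/asin(sqrt(2)*_y), (_y, h(a))) = C1 - 4*a


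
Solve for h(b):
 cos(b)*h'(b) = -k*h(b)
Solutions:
 h(b) = C1*exp(k*(log(sin(b) - 1) - log(sin(b) + 1))/2)


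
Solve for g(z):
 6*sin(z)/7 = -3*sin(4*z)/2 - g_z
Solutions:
 g(z) = C1 + 6*cos(z)/7 + 3*cos(4*z)/8


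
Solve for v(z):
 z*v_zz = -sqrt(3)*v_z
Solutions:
 v(z) = C1 + C2*z^(1 - sqrt(3))


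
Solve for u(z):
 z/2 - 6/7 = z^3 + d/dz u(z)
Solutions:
 u(z) = C1 - z^4/4 + z^2/4 - 6*z/7


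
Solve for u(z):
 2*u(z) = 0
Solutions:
 u(z) = 0


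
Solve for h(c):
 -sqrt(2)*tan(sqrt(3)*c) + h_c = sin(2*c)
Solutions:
 h(c) = C1 - sqrt(6)*log(cos(sqrt(3)*c))/3 - cos(2*c)/2


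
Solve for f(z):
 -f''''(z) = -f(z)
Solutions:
 f(z) = C1*exp(-z) + C2*exp(z) + C3*sin(z) + C4*cos(z)


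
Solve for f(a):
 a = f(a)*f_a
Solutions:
 f(a) = -sqrt(C1 + a^2)
 f(a) = sqrt(C1 + a^2)


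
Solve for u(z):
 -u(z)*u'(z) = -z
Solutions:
 u(z) = -sqrt(C1 + z^2)
 u(z) = sqrt(C1 + z^2)


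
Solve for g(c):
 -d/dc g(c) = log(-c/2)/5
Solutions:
 g(c) = C1 - c*log(-c)/5 + c*(log(2) + 1)/5


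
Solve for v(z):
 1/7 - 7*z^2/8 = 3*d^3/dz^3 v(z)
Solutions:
 v(z) = C1 + C2*z + C3*z^2 - 7*z^5/1440 + z^3/126


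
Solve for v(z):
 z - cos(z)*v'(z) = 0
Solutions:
 v(z) = C1 + Integral(z/cos(z), z)


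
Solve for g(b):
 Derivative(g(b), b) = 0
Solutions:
 g(b) = C1


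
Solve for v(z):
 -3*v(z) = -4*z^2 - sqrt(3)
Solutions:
 v(z) = 4*z^2/3 + sqrt(3)/3


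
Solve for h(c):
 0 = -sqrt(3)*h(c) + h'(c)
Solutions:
 h(c) = C1*exp(sqrt(3)*c)


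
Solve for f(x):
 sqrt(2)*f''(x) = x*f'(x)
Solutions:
 f(x) = C1 + C2*erfi(2^(1/4)*x/2)


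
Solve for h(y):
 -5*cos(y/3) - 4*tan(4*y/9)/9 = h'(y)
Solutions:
 h(y) = C1 + log(cos(4*y/9)) - 15*sin(y/3)


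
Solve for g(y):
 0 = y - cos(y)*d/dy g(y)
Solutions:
 g(y) = C1 + Integral(y/cos(y), y)


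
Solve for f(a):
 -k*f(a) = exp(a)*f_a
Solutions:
 f(a) = C1*exp(k*exp(-a))


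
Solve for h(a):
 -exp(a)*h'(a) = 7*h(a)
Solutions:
 h(a) = C1*exp(7*exp(-a))


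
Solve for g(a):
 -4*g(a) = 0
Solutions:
 g(a) = 0


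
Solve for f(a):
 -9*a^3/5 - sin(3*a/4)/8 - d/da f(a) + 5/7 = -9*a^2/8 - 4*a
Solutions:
 f(a) = C1 - 9*a^4/20 + 3*a^3/8 + 2*a^2 + 5*a/7 + cos(3*a/4)/6


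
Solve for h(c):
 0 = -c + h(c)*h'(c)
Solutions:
 h(c) = -sqrt(C1 + c^2)
 h(c) = sqrt(C1 + c^2)


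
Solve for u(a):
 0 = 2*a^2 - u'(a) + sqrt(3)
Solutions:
 u(a) = C1 + 2*a^3/3 + sqrt(3)*a


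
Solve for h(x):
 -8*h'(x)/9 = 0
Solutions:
 h(x) = C1


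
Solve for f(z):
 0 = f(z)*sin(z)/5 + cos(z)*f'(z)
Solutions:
 f(z) = C1*cos(z)^(1/5)


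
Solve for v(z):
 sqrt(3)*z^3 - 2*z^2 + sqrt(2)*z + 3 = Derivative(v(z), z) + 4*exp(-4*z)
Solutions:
 v(z) = C1 + sqrt(3)*z^4/4 - 2*z^3/3 + sqrt(2)*z^2/2 + 3*z + exp(-4*z)


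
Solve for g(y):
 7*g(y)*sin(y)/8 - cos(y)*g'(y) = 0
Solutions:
 g(y) = C1/cos(y)^(7/8)


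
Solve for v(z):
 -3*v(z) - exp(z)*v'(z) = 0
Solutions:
 v(z) = C1*exp(3*exp(-z))


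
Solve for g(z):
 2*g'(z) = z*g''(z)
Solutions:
 g(z) = C1 + C2*z^3


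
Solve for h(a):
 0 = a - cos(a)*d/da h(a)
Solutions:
 h(a) = C1 + Integral(a/cos(a), a)


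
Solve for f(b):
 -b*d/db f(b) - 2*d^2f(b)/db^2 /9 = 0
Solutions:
 f(b) = C1 + C2*erf(3*b/2)


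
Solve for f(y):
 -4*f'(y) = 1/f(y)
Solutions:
 f(y) = -sqrt(C1 - 2*y)/2
 f(y) = sqrt(C1 - 2*y)/2


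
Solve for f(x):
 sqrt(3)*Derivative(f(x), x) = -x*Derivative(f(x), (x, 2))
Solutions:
 f(x) = C1 + C2*x^(1 - sqrt(3))


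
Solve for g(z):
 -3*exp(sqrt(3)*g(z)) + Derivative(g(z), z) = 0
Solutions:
 g(z) = sqrt(3)*(2*log(-1/(C1 + 3*z)) - log(3))/6


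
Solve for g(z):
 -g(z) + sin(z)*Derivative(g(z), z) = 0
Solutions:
 g(z) = C1*sqrt(cos(z) - 1)/sqrt(cos(z) + 1)


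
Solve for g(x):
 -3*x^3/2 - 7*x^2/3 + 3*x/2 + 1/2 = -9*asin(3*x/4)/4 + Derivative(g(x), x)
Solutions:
 g(x) = C1 - 3*x^4/8 - 7*x^3/9 + 3*x^2/4 + 9*x*asin(3*x/4)/4 + x/2 + 3*sqrt(16 - 9*x^2)/4


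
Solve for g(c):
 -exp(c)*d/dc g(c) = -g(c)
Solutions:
 g(c) = C1*exp(-exp(-c))


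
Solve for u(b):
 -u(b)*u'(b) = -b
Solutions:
 u(b) = -sqrt(C1 + b^2)
 u(b) = sqrt(C1 + b^2)


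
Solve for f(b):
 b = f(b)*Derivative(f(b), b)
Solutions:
 f(b) = -sqrt(C1 + b^2)
 f(b) = sqrt(C1 + b^2)


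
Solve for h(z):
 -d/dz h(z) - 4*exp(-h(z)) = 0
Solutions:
 h(z) = log(C1 - 4*z)


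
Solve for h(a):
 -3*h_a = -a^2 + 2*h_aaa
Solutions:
 h(a) = C1 + C2*sin(sqrt(6)*a/2) + C3*cos(sqrt(6)*a/2) + a^3/9 - 4*a/9


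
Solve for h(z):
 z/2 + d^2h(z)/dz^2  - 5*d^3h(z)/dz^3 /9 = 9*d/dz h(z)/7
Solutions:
 h(z) = C1 + 7*z^2/36 + 49*z/162 + (C2*sin(9*sqrt(91)*z/70) + C3*cos(9*sqrt(91)*z/70))*exp(9*z/10)


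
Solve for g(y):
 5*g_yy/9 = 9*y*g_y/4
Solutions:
 g(y) = C1 + C2*erfi(9*sqrt(10)*y/20)


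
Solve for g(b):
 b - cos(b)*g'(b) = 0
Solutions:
 g(b) = C1 + Integral(b/cos(b), b)


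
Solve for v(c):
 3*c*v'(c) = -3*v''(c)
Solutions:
 v(c) = C1 + C2*erf(sqrt(2)*c/2)


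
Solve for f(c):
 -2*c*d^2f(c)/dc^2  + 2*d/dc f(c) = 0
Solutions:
 f(c) = C1 + C2*c^2


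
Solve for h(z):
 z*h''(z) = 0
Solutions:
 h(z) = C1 + C2*z


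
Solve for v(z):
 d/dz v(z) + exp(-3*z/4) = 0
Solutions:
 v(z) = C1 + 4*exp(-3*z/4)/3


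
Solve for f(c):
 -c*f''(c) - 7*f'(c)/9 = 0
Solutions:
 f(c) = C1 + C2*c^(2/9)


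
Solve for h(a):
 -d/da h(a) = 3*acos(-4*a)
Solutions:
 h(a) = C1 - 3*a*acos(-4*a) - 3*sqrt(1 - 16*a^2)/4


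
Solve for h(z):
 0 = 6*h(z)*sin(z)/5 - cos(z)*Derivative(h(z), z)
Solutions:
 h(z) = C1/cos(z)^(6/5)


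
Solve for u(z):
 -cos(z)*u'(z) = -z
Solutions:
 u(z) = C1 + Integral(z/cos(z), z)


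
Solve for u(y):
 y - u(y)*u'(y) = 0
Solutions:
 u(y) = -sqrt(C1 + y^2)
 u(y) = sqrt(C1 + y^2)


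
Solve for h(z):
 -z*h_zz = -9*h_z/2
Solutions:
 h(z) = C1 + C2*z^(11/2)


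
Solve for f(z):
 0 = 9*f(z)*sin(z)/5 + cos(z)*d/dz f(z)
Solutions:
 f(z) = C1*cos(z)^(9/5)


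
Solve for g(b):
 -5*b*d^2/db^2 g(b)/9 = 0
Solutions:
 g(b) = C1 + C2*b


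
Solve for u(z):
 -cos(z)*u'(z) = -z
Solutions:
 u(z) = C1 + Integral(z/cos(z), z)


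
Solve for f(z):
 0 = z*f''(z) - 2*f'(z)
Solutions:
 f(z) = C1 + C2*z^3


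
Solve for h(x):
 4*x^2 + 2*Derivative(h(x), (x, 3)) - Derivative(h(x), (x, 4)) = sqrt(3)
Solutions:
 h(x) = C1 + C2*x + C3*x^2 + C4*exp(2*x) - x^5/30 - x^4/12 + x^3*(-2 + sqrt(3))/12


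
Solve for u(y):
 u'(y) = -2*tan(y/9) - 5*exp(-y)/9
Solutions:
 u(y) = C1 - 9*log(tan(y/9)^2 + 1) + 5*exp(-y)/9


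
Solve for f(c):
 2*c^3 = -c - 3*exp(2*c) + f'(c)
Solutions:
 f(c) = C1 + c^4/2 + c^2/2 + 3*exp(2*c)/2


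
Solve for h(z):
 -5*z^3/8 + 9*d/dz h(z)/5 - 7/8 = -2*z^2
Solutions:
 h(z) = C1 + 25*z^4/288 - 10*z^3/27 + 35*z/72


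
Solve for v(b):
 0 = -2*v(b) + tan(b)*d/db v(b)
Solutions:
 v(b) = C1*sin(b)^2


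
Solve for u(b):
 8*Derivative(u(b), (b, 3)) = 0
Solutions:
 u(b) = C1 + C2*b + C3*b^2


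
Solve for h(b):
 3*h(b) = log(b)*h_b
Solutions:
 h(b) = C1*exp(3*li(b))


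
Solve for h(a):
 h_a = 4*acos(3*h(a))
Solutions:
 Integral(1/acos(3*_y), (_y, h(a))) = C1 + 4*a


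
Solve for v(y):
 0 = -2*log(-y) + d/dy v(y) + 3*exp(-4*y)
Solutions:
 v(y) = C1 + 2*y*log(-y) - 2*y + 3*exp(-4*y)/4


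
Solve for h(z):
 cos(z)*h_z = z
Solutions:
 h(z) = C1 + Integral(z/cos(z), z)


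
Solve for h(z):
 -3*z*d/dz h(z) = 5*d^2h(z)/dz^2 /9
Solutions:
 h(z) = C1 + C2*erf(3*sqrt(30)*z/10)


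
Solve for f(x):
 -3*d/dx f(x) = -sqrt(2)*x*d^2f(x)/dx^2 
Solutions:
 f(x) = C1 + C2*x^(1 + 3*sqrt(2)/2)


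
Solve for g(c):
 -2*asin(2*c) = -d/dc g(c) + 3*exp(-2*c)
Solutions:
 g(c) = C1 + 2*c*asin(2*c) + sqrt(1 - 4*c^2) - 3*exp(-2*c)/2


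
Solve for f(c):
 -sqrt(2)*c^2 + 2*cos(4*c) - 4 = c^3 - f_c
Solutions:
 f(c) = C1 + c^4/4 + sqrt(2)*c^3/3 + 4*c - sin(4*c)/2


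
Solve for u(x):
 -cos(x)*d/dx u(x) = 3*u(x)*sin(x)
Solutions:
 u(x) = C1*cos(x)^3


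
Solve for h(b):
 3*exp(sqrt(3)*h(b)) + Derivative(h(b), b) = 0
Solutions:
 h(b) = sqrt(3)*(2*log(1/(C1 + 3*b)) - log(3))/6


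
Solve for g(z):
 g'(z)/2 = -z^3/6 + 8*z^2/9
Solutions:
 g(z) = C1 - z^4/12 + 16*z^3/27


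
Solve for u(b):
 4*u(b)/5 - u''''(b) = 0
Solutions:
 u(b) = C1*exp(-sqrt(2)*5^(3/4)*b/5) + C2*exp(sqrt(2)*5^(3/4)*b/5) + C3*sin(sqrt(2)*5^(3/4)*b/5) + C4*cos(sqrt(2)*5^(3/4)*b/5)


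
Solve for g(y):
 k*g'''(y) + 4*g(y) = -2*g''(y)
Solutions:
 g(y) = C1*exp(-y*(2^(1/3)*(sqrt(((27 + 4/k^2)^2 - 16/k^4)/k^2) + 27/k + 4/k^3)^(1/3) + 2/k + 2*2^(2/3)/(k^2*(sqrt(((27 + 4/k^2)^2 - 16/k^4)/k^2) + 27/k + 4/k^3)^(1/3)))/3) + C2*exp(y*(2^(1/3)*(sqrt(((27 + 4/k^2)^2 - 16/k^4)/k^2) + 27/k + 4/k^3)^(1/3) - 2^(1/3)*sqrt(3)*I*(sqrt(((27 + 4/k^2)^2 - 16/k^4)/k^2) + 27/k + 4/k^3)^(1/3) - 4/k - 8*2^(2/3)/(k^2*(-1 + sqrt(3)*I)*(sqrt(((27 + 4/k^2)^2 - 16/k^4)/k^2) + 27/k + 4/k^3)^(1/3)))/6) + C3*exp(y*(2^(1/3)*(sqrt(((27 + 4/k^2)^2 - 16/k^4)/k^2) + 27/k + 4/k^3)^(1/3) + 2^(1/3)*sqrt(3)*I*(sqrt(((27 + 4/k^2)^2 - 16/k^4)/k^2) + 27/k + 4/k^3)^(1/3) - 4/k + 8*2^(2/3)/(k^2*(1 + sqrt(3)*I)*(sqrt(((27 + 4/k^2)^2 - 16/k^4)/k^2) + 27/k + 4/k^3)^(1/3)))/6)


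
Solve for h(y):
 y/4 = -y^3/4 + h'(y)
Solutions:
 h(y) = C1 + y^4/16 + y^2/8


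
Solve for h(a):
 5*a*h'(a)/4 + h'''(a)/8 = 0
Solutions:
 h(a) = C1 + Integral(C2*airyai(-10^(1/3)*a) + C3*airybi(-10^(1/3)*a), a)


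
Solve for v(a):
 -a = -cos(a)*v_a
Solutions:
 v(a) = C1 + Integral(a/cos(a), a)


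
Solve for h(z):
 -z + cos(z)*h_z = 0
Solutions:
 h(z) = C1 + Integral(z/cos(z), z)


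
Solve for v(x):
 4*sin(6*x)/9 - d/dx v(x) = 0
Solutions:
 v(x) = C1 - 2*cos(6*x)/27


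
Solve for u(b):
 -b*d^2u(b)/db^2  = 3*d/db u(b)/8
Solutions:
 u(b) = C1 + C2*b^(5/8)


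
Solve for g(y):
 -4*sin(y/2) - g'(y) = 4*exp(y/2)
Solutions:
 g(y) = C1 - 8*exp(y/2) + 8*cos(y/2)


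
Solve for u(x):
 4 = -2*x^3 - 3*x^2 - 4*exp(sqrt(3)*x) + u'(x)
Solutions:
 u(x) = C1 + x^4/2 + x^3 + 4*x + 4*sqrt(3)*exp(sqrt(3)*x)/3


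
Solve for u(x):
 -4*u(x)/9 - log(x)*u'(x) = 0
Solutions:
 u(x) = C1*exp(-4*li(x)/9)


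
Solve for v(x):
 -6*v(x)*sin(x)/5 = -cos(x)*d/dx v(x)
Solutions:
 v(x) = C1/cos(x)^(6/5)


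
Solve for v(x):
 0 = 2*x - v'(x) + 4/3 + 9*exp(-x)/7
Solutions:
 v(x) = C1 + x^2 + 4*x/3 - 9*exp(-x)/7


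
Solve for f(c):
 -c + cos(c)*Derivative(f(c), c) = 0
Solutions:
 f(c) = C1 + Integral(c/cos(c), c)


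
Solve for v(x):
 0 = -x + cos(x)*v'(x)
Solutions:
 v(x) = C1 + Integral(x/cos(x), x)


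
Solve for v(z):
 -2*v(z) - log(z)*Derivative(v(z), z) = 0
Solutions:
 v(z) = C1*exp(-2*li(z))


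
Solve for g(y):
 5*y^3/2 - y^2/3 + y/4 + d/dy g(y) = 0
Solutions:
 g(y) = C1 - 5*y^4/8 + y^3/9 - y^2/8


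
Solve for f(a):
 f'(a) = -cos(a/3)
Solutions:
 f(a) = C1 - 3*sin(a/3)


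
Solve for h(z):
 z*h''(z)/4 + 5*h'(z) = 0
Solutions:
 h(z) = C1 + C2/z^19


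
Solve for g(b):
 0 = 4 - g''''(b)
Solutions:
 g(b) = C1 + C2*b + C3*b^2 + C4*b^3 + b^4/6


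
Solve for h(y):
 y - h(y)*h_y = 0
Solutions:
 h(y) = -sqrt(C1 + y^2)
 h(y) = sqrt(C1 + y^2)


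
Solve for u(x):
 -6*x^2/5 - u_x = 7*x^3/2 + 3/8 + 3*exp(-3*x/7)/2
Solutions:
 u(x) = C1 - 7*x^4/8 - 2*x^3/5 - 3*x/8 + 7*exp(-3*x/7)/2


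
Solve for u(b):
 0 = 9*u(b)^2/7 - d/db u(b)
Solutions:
 u(b) = -7/(C1 + 9*b)


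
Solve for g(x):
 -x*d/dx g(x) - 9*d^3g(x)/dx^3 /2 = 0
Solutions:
 g(x) = C1 + Integral(C2*airyai(-6^(1/3)*x/3) + C3*airybi(-6^(1/3)*x/3), x)
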